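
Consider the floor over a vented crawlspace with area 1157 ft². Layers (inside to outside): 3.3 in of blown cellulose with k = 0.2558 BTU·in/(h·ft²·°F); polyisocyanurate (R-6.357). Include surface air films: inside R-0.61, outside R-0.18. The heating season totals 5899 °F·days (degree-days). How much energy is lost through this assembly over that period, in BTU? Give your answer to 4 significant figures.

3.3/0.2558 = 12.901
R_total = 0.61 + 12.901 + 6.357 + 0.18 = 20.048 ft²·°F·h/BTU
E = A × HDD × 24 / R = 1157 × 5899 × 24 / 20.048 = 8170700 BTU

8171000 BTU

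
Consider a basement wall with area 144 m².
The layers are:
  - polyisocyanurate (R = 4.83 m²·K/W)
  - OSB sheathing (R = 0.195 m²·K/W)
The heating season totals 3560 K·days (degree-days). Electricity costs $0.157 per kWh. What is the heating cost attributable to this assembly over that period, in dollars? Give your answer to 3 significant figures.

R_total = 4.83 + 0.195 = 5.025 m²·K/W
E = A × HDD × 24 / R / 1000 = 144 × 3560 × 24 / 5.025 / 1000 = 2448 kWh
Cost = 2448 × 0.157 = $384.4

384 dollars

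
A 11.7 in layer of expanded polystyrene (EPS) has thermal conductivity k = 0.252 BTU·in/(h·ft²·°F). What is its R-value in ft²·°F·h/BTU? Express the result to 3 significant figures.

R = L/k = 11.7/0.252 = 46.43 ft²·°F·h/BTU

46.4 ft²·°F·h/BTU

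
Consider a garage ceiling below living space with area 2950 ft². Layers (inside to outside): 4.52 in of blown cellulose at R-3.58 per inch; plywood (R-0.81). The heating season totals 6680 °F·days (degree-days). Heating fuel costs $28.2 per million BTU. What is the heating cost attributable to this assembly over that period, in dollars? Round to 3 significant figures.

4.52 × 3.58 = 16.18
R_total = 16.18 + 0.81 = 16.99 ft²·°F·h/BTU
E = A × HDD × 24 / R = 2950 × 6680 × 24 / 16.99 = 27830000 BTU
Cost = 27830000/10⁶ × 28.2 = $784.9

785 dollars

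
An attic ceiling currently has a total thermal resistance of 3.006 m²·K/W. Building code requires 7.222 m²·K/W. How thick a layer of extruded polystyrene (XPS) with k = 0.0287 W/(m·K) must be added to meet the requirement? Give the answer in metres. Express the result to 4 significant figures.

ΔR = 7.222 − 3.006 = 4.216 m²·K/W
L = ΔR × k = 4.216 × 0.0287 = 0.121 m

0.1210 m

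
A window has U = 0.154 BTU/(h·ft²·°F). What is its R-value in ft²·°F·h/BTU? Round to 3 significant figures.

6.49 ft²·°F·h/BTU

R = 1/U = 1/0.154 = 6.494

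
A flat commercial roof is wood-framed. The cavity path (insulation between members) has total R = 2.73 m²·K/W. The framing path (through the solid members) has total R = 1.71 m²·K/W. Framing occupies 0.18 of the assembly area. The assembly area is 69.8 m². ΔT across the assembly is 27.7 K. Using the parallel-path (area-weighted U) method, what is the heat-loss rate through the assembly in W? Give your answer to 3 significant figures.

784 W

U_eff = 0.82/2.73 + 0.18/1.71 = 0.3004 + 0.1053 = 0.4056
R_eff = 1/U_eff = 2.465 m²·K/W
Q = 69.8 × 27.7 / 2.465 = 784.3 W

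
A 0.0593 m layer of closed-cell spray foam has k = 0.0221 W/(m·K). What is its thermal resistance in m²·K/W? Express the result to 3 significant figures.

R = L/k = 0.0593/0.0221 = 2.683 m²·K/W

2.68 m²·K/W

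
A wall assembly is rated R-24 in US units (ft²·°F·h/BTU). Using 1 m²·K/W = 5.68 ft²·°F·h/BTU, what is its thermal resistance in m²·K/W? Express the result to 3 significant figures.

R_SI = 24/5.68 = 4.225

4.23 m²·K/W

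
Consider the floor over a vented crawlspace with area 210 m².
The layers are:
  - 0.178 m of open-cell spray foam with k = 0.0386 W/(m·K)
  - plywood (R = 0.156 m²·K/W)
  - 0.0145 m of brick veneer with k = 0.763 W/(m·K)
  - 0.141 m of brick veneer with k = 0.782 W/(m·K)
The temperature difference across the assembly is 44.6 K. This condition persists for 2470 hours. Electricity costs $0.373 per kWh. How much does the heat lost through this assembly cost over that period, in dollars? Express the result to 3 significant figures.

0.178/0.0386 = 4.611
0.0145/0.763 = 0.019
0.141/0.782 = 0.1803
R_total = 4.611 + 0.156 + 0.019 + 0.1803 = 4.967 m²·K/W
Q = 210 × 44.6 / 4.967 = 1886 W
E = 1886 W × 2470 h / 1000 = 4658 kWh
Cost = 4658 × 0.373 = $1737

1740 dollars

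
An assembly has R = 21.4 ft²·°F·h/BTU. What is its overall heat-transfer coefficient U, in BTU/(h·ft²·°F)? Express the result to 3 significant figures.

U = 1/R = 1/21.4 = 0.04673

0.0467 BTU/(h·ft²·°F)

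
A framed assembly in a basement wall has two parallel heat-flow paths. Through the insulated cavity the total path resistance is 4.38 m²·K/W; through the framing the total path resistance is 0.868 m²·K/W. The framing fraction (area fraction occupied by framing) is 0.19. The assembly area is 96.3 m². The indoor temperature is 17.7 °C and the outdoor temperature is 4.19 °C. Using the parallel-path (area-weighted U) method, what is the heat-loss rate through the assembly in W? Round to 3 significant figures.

525 W

U_eff = 0.81/4.38 + 0.19/0.868 = 0.1849 + 0.2189 = 0.4038
R_eff = 1/U_eff = 2.476 m²·K/W
Q = 96.3 × (17.7 − 4.19) / 2.476 = 525.4 W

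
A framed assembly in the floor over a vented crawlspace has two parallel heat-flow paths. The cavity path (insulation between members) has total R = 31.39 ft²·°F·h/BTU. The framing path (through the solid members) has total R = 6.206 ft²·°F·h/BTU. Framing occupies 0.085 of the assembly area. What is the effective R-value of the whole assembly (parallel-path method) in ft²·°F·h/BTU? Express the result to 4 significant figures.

U_eff = 0.915/31.39 + 0.085/6.206 = 0.029149 + 0.013696 = 0.042846
R_eff = 1/U_eff = 23.339 ft²·°F·h/BTU

23.34 ft²·°F·h/BTU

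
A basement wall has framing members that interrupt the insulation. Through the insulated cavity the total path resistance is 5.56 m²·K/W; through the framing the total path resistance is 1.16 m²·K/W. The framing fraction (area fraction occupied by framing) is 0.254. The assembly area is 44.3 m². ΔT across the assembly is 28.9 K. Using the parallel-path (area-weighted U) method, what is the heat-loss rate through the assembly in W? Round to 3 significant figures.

U_eff = 0.746/5.56 + 0.254/1.16 = 0.1342 + 0.219 = 0.3531
R_eff = 1/U_eff = 2.832 m²·K/W
Q = 44.3 × 28.9 / 2.832 = 452.1 W

452 W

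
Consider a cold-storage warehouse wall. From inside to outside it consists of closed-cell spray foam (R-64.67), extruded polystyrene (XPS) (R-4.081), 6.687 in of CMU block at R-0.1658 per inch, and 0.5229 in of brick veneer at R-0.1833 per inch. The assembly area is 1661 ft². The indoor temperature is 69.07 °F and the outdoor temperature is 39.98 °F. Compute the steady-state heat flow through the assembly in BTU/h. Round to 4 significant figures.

690.7 BTU/h

6.687 × 0.1658 = 1.1087
0.5229 × 0.1833 = 0.095848
R_total = 64.67 + 4.081 + 1.1087 + 0.095848 = 69.956 ft²·°F·h/BTU
Q = A·ΔT/R = 1661 × (69.07 − 39.98) / 69.956 = 690.7 BTU/h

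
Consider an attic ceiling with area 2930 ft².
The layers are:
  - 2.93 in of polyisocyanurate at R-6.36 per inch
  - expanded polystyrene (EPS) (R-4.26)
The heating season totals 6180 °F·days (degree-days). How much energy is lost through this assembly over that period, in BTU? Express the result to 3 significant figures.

2.93 × 6.36 = 18.63
R_total = 18.63 + 4.26 = 22.89 ft²·°F·h/BTU
E = A × HDD × 24 / R = 2930 × 6180 × 24 / 22.89 = 18980000 BTU

19000000 BTU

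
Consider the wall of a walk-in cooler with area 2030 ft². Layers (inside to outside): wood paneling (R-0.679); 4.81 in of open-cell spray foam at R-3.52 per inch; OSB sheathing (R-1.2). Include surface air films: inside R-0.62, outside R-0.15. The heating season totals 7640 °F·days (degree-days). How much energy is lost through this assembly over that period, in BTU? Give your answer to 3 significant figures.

4.81 × 3.52 = 16.93
R_total = 0.62 + 0.679 + 16.93 + 1.2 + 0.15 = 19.58 ft²·°F·h/BTU
E = A × HDD × 24 / R = 2030 × 7640 × 24 / 19.58 = 19010000 BTU

19000000 BTU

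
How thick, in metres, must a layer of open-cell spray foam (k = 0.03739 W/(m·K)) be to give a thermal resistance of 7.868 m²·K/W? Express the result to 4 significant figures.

0.2942 m

L = R·k = 7.868 × 0.03739 = 0.29418 m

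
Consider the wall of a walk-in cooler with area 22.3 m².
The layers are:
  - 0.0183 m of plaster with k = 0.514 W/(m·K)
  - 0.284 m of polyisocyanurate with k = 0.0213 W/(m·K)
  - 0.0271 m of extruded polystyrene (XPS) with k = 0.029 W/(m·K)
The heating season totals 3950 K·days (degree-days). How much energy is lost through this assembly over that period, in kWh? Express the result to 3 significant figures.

148 kWh

0.0183/0.514 = 0.0356
0.284/0.0213 = 13.33
0.0271/0.029 = 0.9345
R_total = 0.0356 + 13.33 + 0.9345 = 14.3 m²·K/W
E = A × HDD × 24 / R / 1000 = 22.3 × 3950 × 24 / 14.3 / 1000 = 147.8 kWh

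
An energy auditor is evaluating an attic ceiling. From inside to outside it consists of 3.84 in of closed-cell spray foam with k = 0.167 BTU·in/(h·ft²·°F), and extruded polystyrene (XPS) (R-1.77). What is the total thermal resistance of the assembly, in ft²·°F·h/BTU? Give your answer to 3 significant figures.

3.84/0.167 = 22.99
R_total = 22.99 + 1.77 = 24.76 ft²·°F·h/BTU

24.8 ft²·°F·h/BTU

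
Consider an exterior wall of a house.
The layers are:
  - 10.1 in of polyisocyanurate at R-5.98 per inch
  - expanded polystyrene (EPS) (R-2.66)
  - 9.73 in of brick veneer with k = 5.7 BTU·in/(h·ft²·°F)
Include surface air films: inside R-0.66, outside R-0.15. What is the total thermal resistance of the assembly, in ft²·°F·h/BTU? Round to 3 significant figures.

65.6 ft²·°F·h/BTU

10.1 × 5.98 = 60.4
9.73/5.7 = 1.707
R_total = 0.66 + 60.4 + 2.66 + 1.707 + 0.15 = 65.58 ft²·°F·h/BTU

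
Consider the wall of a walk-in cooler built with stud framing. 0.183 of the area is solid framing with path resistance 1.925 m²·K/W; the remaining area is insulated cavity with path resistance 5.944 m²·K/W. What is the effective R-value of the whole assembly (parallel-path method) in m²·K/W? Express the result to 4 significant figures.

U_eff = 0.817/5.944 + 0.183/1.925 = 0.13745 + 0.095065 = 0.23251
R_eff = 1/U_eff = 4.3008 m²·K/W

4.301 m²·K/W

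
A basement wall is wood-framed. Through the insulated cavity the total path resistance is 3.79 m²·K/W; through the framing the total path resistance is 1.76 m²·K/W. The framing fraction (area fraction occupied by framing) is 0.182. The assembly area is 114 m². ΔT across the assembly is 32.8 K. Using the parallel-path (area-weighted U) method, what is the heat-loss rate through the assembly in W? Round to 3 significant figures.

1190 W

U_eff = 0.818/3.79 + 0.182/1.76 = 0.2158 + 0.1034 = 0.3192
R_eff = 1/U_eff = 3.132 m²·K/W
Q = 114 × 32.8 / 3.132 = 1194 W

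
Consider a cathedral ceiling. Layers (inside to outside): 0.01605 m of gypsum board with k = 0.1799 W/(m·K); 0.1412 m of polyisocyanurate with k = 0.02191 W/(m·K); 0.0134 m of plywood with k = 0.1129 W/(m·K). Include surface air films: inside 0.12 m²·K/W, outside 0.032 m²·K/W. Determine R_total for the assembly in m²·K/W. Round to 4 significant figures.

6.804 m²·K/W

0.01605/0.1799 = 0.089216
0.1412/0.02191 = 6.4445
0.0134/0.1129 = 0.11869
R_total = 0.12 + 0.089216 + 6.4445 + 0.11869 + 0.032 = 6.8045 m²·K/W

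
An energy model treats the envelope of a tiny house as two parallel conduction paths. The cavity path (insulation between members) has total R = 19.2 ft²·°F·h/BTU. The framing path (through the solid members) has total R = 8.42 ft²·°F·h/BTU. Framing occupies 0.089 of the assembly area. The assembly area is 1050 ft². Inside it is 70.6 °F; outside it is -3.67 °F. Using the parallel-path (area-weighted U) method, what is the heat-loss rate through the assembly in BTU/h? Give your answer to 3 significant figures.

U_eff = 0.911/19.2 + 0.089/8.42 = 0.04745 + 0.01057 = 0.05802
R_eff = 1/U_eff = 17.24 ft²·°F·h/BTU
Q = 1050 × (70.6 − (-3.67)) / 17.24 = 4524 BTU/h

4520 BTU/h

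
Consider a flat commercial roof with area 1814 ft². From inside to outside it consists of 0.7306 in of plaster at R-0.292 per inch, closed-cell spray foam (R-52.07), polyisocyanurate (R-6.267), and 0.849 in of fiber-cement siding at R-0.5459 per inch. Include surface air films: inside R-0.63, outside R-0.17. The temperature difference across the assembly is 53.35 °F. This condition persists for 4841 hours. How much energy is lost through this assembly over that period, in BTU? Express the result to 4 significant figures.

7833000 BTU

0.7306 × 0.292 = 0.21334
0.849 × 0.5459 = 0.46347
R_total = 0.63 + 0.21334 + 52.07 + 6.267 + 0.46347 + 0.17 = 59.814 ft²·°F·h/BTU
Q = 1814 × 53.35 / 59.814 = 1618 BTU/h
E = 1618 × 4841 = 7832600 BTU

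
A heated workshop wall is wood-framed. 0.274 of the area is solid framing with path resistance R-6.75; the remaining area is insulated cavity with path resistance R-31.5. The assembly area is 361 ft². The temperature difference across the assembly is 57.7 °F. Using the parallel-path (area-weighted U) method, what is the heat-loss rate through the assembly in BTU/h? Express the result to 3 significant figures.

1330 BTU/h

U_eff = 0.726/31.5 + 0.274/6.75 = 0.02305 + 0.04059 = 0.06364
R_eff = 1/U_eff = 15.71 ft²·°F·h/BTU
Q = 361 × 57.7 / 15.71 = 1326 BTU/h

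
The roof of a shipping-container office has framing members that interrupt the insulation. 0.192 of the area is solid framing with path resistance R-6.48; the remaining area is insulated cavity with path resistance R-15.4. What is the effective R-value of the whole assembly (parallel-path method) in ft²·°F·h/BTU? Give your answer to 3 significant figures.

12.2 ft²·°F·h/BTU

U_eff = 0.808/15.4 + 0.192/6.48 = 0.05247 + 0.02963 = 0.0821
R_eff = 1/U_eff = 12.18 ft²·°F·h/BTU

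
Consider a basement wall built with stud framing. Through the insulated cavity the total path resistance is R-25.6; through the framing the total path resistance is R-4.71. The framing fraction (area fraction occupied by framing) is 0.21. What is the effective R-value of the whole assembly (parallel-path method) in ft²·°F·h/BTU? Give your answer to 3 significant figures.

13.3 ft²·°F·h/BTU

U_eff = 0.79/25.6 + 0.21/4.71 = 0.03086 + 0.04459 = 0.07545
R_eff = 1/U_eff = 13.25 ft²·°F·h/BTU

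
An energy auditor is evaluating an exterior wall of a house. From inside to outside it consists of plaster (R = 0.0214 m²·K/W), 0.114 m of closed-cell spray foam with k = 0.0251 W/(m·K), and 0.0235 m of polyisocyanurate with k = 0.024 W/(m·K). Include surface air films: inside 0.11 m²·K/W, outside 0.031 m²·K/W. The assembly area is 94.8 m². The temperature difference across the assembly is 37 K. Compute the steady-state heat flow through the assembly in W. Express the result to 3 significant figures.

0.114/0.0251 = 4.542
0.0235/0.024 = 0.9792
R_total = 0.11 + 0.0214 + 4.542 + 0.9792 + 0.031 = 5.683 m²·K/W
Q = A·ΔT/R = 94.8 × 37 / 5.683 = 617.2 W

617 W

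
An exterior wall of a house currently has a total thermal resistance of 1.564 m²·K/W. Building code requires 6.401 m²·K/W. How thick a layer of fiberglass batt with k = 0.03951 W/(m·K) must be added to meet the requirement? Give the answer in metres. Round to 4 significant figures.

0.1911 m

ΔR = 6.401 − 1.564 = 4.837 m²·K/W
L = ΔR × k = 4.837 × 0.03951 = 0.19111 m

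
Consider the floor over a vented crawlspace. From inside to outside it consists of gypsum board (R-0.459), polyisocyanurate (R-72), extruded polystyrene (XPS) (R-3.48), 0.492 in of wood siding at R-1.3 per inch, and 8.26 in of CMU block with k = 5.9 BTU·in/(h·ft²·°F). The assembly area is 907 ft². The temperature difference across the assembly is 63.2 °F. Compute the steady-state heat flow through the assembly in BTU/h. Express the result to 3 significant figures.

0.492 × 1.3 = 0.6396
8.26/5.9 = 1.4
R_total = 0.459 + 72 + 3.48 + 0.6396 + 1.4 = 77.98 ft²·°F·h/BTU
Q = A·ΔT/R = 907 × 63.2 / 77.98 = 735.1 BTU/h

735 BTU/h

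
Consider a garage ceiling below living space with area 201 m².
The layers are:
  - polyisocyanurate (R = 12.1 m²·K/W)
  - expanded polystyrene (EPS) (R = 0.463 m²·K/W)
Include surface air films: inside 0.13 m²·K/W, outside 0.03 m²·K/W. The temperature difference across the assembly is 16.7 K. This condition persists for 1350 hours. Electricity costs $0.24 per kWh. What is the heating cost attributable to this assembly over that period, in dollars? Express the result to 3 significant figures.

85.5 dollars

R_total = 0.13 + 12.1 + 0.463 + 0.03 = 12.72 m²·K/W
Q = 201 × 16.7 / 12.72 = 263.8 W
E = 263.8 W × 1350 h / 1000 = 356.2 kWh
Cost = 356.2 × 0.24 = $85.48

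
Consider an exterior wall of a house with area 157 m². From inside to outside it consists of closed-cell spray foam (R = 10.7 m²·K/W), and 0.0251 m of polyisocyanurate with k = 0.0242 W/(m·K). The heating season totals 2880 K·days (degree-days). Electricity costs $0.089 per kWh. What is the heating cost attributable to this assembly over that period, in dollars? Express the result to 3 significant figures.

0.0251/0.0242 = 1.037
R_total = 10.7 + 1.037 = 11.74 m²·K/W
E = A × HDD × 24 / R / 1000 = 157 × 2880 × 24 / 11.74 / 1000 = 924.6 kWh
Cost = 924.6 × 0.089 = $82.29

82.3 dollars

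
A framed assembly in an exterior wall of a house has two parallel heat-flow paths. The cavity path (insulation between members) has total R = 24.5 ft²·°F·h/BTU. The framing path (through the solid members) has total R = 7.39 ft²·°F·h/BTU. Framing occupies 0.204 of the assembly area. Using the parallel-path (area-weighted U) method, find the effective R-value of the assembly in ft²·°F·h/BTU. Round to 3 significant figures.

U_eff = 0.796/24.5 + 0.204/7.39 = 0.03249 + 0.0276 = 0.06009
R_eff = 1/U_eff = 16.64 ft²·°F·h/BTU

16.6 ft²·°F·h/BTU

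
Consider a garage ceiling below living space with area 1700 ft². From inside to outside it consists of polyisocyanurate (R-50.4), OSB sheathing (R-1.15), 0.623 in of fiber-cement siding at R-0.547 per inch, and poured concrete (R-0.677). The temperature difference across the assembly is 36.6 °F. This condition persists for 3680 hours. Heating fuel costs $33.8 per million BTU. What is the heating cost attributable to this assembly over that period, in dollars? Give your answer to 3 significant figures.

147 dollars

0.623 × 0.547 = 0.3408
R_total = 50.4 + 1.15 + 0.3408 + 0.677 = 52.57 ft²·°F·h/BTU
Q = 1700 × 36.6 / 52.57 = 1184 BTU/h
E = 1184 × 3680 = 4356000 BTU
Cost = 4356000/10⁶ × 33.8 = $147.2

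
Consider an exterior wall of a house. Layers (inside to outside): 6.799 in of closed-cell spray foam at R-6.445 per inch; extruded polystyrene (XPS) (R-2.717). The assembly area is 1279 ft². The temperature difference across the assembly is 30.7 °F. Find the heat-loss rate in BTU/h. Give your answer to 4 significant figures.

6.799 × 6.445 = 43.82
R_total = 43.82 + 2.717 = 46.537 ft²·°F·h/BTU
Q = A·ΔT/R = 1279 × 30.7 / 46.537 = 843.75 BTU/h

843.8 BTU/h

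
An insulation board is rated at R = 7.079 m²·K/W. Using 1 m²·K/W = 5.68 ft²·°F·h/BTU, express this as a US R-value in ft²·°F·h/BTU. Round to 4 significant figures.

40.21 ft²·°F·h/BTU

R_US = 7.079 × 5.68 = 40.209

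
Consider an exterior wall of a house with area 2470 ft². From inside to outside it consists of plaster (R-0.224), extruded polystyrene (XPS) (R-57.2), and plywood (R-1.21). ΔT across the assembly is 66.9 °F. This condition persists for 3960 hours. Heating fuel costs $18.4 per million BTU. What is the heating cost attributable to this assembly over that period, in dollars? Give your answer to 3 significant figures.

205 dollars

R_total = 0.224 + 57.2 + 1.21 = 58.63 ft²·°F·h/BTU
Q = 2470 × 66.9 / 58.63 = 2818 BTU/h
E = 2818 × 3960 = 11160000 BTU
Cost = 11160000/10⁶ × 18.4 = $205.3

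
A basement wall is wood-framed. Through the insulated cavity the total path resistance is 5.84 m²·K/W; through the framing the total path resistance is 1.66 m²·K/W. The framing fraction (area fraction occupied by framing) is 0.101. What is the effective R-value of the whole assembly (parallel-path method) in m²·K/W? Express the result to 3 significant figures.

4.66 m²·K/W

U_eff = 0.899/5.84 + 0.101/1.66 = 0.1539 + 0.06084 = 0.2148
R_eff = 1/U_eff = 4.656 m²·K/W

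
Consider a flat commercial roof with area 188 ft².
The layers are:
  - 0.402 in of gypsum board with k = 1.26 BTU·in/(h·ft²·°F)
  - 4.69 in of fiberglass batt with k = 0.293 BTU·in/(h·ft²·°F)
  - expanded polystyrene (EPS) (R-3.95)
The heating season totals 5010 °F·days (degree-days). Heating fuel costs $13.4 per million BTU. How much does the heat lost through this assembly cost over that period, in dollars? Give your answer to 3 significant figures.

0.402/1.26 = 0.319
4.69/0.293 = 16.01
R_total = 0.319 + 16.01 + 3.95 = 20.28 ft²·°F·h/BTU
E = A × HDD × 24 / R = 188 × 5010 × 24 / 20.28 = 1115000 BTU
Cost = 1115000/10⁶ × 13.4 = $14.94

14.9 dollars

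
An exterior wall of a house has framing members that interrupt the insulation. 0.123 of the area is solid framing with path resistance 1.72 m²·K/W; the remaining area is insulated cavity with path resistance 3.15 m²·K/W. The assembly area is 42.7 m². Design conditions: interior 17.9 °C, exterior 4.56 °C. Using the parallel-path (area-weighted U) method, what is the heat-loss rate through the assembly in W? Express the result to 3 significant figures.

199 W

U_eff = 0.877/3.15 + 0.123/1.72 = 0.2784 + 0.07151 = 0.3499
R_eff = 1/U_eff = 2.858 m²·K/W
Q = 42.7 × (17.9 − 4.56) / 2.858 = 199.3 W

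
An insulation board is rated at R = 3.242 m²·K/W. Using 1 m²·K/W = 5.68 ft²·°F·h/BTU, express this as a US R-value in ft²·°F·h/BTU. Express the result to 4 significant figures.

18.41 ft²·°F·h/BTU

R_US = 3.242 × 5.68 = 18.415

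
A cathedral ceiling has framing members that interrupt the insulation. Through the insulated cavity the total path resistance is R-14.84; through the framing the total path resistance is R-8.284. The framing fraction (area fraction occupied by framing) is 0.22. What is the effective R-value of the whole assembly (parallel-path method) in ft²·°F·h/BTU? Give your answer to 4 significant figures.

12.64 ft²·°F·h/BTU

U_eff = 0.78/14.84 + 0.22/8.284 = 0.052561 + 0.026557 = 0.079118
R_eff = 1/U_eff = 12.639 ft²·°F·h/BTU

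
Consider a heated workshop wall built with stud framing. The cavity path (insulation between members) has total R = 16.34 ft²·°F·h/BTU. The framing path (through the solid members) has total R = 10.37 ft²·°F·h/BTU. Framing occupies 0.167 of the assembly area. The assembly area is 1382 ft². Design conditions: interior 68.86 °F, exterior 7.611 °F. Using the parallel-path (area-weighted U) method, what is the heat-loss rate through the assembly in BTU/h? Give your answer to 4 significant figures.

U_eff = 0.833/16.34 + 0.167/10.37 = 0.050979 + 0.016104 = 0.067083
R_eff = 1/U_eff = 14.907 ft²·°F·h/BTU
Q = 1382 × (68.86 − 7.611) / 14.907 = 5678.3 BTU/h

5678 BTU/h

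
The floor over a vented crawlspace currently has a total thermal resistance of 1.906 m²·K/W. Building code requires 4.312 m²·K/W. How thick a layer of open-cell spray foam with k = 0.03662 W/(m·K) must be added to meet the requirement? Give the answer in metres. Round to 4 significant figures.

0.08811 m

ΔR = 4.312 − 1.906 = 2.406 m²·K/W
L = ΔR × k = 2.406 × 0.03662 = 0.088108 m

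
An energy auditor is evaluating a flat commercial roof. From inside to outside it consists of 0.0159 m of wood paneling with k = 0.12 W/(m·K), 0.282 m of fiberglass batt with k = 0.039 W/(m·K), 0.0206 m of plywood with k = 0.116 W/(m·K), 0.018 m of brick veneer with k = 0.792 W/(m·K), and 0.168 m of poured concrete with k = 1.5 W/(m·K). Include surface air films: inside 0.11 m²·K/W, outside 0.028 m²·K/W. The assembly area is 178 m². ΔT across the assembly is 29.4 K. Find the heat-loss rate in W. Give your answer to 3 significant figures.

670 W

0.0159/0.12 = 0.1325
0.282/0.039 = 7.231
0.0206/0.116 = 0.1776
0.018/0.792 = 0.02273
0.168/1.5 = 0.112
R_total = 0.11 + 0.1325 + 7.231 + 0.1776 + 0.02273 + 0.112 + 0.028 = 7.814 m²·K/W
Q = A·ΔT/R = 178 × 29.4 / 7.814 = 669.8 W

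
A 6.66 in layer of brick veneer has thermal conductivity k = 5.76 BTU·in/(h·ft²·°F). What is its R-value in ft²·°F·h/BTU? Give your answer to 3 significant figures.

R = L/k = 6.66/5.76 = 1.156 ft²·°F·h/BTU

1.16 ft²·°F·h/BTU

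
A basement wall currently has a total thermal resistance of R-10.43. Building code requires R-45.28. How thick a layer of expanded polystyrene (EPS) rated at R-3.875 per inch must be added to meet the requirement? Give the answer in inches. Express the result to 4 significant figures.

ΔR = 45.28 − 10.43 = 34.85 ft²·°F·h/BTU
L = ΔR / (R/in) = 34.85/3.875 = 8.9935 in

8.994 in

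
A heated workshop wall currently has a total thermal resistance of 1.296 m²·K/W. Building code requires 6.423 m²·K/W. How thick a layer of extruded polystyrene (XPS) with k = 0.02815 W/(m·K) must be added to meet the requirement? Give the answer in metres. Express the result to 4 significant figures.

ΔR = 6.423 − 1.296 = 5.127 m²·K/W
L = ΔR × k = 5.127 × 0.02815 = 0.14433 m

0.1443 m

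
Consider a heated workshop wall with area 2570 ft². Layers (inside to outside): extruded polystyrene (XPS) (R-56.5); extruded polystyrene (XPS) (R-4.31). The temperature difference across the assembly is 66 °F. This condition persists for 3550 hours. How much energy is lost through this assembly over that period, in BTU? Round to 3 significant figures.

R_total = 56.5 + 4.31 = 60.81 ft²·°F·h/BTU
Q = 2570 × 66 / 60.81 = 2789 BTU/h
E = 2789 × 3550 = 9902000 BTU

9900000 BTU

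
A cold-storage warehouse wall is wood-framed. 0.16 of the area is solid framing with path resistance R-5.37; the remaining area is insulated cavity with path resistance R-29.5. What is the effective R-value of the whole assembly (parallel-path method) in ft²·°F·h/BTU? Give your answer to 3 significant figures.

17.2 ft²·°F·h/BTU

U_eff = 0.84/29.5 + 0.16/5.37 = 0.02847 + 0.0298 = 0.05827
R_eff = 1/U_eff = 17.16 ft²·°F·h/BTU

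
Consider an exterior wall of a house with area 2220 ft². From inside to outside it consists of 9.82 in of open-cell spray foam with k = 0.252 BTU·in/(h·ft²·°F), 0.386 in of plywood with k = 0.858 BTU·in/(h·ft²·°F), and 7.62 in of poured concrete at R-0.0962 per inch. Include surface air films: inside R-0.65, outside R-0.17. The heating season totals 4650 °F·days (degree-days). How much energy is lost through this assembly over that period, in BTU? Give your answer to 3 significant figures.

6050000 BTU

9.82/0.252 = 38.97
0.386/0.858 = 0.4499
7.62 × 0.0962 = 0.733
R_total = 0.65 + 38.97 + 0.4499 + 0.733 + 0.17 = 40.97 ft²·°F·h/BTU
E = A × HDD × 24 / R = 2220 × 4650 × 24 / 40.97 = 6047000 BTU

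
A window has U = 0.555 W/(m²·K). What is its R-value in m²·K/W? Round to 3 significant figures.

R = 1/U = 1/0.555 = 1.802

1.80 m²·K/W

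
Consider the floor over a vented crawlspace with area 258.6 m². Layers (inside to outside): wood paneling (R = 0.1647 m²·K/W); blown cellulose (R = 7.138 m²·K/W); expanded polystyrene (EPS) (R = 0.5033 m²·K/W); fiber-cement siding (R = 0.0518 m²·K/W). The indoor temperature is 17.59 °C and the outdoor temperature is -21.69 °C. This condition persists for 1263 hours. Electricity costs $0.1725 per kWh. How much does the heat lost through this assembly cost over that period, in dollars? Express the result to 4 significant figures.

281.6 dollars

R_total = 0.1647 + 7.138 + 0.5033 + 0.0518 = 7.8578 m²·K/W
Q = 258.6 × (17.59 − (-21.69)) / 7.8578 = 1292.7 W
E = 1292.7 W × 1263 h / 1000 = 1632.7 kWh
Cost = 1632.7 × 0.1725 = $281.64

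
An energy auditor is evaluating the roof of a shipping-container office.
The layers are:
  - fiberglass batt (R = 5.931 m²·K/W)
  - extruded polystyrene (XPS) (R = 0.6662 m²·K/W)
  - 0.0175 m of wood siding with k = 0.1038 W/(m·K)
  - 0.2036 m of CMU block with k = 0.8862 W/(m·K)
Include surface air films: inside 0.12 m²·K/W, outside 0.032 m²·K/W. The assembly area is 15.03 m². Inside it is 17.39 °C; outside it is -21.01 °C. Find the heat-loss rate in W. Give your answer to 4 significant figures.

0.0175/0.1038 = 0.16859
0.2036/0.8862 = 0.22974
R_total = 0.12 + 5.931 + 0.6662 + 0.16859 + 0.22974 + 0.032 = 7.1475 m²·K/W
Q = A·ΔT/R = 15.03 × (17.39 − (-21.01)) / 7.1475 = 80.748 W

80.75 W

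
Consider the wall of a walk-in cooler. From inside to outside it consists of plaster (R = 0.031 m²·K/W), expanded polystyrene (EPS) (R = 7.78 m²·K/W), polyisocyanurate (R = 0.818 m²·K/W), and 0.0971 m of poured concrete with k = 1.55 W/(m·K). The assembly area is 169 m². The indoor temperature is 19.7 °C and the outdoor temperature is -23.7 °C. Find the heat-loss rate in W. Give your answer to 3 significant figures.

844 W

0.0971/1.55 = 0.06265
R_total = 0.031 + 7.78 + 0.818 + 0.06265 = 8.692 m²·K/W
Q = A·ΔT/R = 169 × (19.7 − (-23.7)) / 8.692 = 843.9 W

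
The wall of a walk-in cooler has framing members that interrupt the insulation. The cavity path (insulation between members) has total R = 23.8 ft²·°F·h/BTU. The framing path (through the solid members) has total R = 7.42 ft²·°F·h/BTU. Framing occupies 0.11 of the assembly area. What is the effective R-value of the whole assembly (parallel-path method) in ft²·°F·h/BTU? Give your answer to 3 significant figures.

U_eff = 0.89/23.8 + 0.11/7.42 = 0.03739 + 0.01482 = 0.05222
R_eff = 1/U_eff = 19.15 ft²·°F·h/BTU

19.1 ft²·°F·h/BTU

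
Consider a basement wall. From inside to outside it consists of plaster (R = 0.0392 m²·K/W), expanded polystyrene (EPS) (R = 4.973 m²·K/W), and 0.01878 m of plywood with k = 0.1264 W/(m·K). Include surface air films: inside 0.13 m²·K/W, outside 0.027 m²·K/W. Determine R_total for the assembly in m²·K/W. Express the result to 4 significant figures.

0.01878/0.1264 = 0.14858
R_total = 0.13 + 0.0392 + 4.973 + 0.14858 + 0.027 = 5.3178 m²·K/W

5.318 m²·K/W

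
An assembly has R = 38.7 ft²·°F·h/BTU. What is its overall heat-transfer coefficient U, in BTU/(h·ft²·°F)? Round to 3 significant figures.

U = 1/R = 1/38.7 = 0.02584

0.0258 BTU/(h·ft²·°F)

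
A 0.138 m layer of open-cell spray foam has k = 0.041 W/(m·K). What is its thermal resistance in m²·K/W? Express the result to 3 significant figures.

3.37 m²·K/W

R = L/k = 0.138/0.041 = 3.366 m²·K/W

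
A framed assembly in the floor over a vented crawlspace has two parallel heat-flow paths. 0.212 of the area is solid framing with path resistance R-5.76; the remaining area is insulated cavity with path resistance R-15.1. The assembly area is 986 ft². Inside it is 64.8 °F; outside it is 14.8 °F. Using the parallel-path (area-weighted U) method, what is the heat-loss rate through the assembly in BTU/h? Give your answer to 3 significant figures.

4390 BTU/h

U_eff = 0.788/15.1 + 0.212/5.76 = 0.05219 + 0.03681 = 0.08899
R_eff = 1/U_eff = 11.24 ft²·°F·h/BTU
Q = 986 × (64.8 − 14.8) / 11.24 = 4387 BTU/h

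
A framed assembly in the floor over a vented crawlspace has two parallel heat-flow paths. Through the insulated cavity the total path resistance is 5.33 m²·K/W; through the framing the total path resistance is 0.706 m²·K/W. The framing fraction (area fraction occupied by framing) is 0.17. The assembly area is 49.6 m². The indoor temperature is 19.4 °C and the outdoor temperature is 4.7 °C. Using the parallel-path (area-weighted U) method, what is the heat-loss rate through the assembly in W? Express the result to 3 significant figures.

289 W

U_eff = 0.83/5.33 + 0.17/0.706 = 0.1557 + 0.2408 = 0.3965
R_eff = 1/U_eff = 2.522 m²·K/W
Q = 49.6 × (19.4 − 4.7) / 2.522 = 289.1 W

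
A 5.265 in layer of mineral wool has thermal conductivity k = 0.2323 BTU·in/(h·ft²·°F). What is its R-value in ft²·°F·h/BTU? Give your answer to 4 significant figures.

22.66 ft²·°F·h/BTU

R = L/k = 5.265/0.2323 = 22.665 ft²·°F·h/BTU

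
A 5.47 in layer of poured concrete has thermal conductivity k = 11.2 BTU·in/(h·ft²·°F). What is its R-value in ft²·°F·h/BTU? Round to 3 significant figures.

0.488 ft²·°F·h/BTU

R = L/k = 5.47/11.2 = 0.4884 ft²·°F·h/BTU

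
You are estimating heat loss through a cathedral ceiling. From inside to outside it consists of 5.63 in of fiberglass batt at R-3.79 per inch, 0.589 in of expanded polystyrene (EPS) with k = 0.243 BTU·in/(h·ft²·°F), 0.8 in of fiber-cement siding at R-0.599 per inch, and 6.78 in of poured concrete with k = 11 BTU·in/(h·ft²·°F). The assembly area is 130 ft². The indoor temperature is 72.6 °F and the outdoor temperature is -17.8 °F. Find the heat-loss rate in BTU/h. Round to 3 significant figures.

5.63 × 3.79 = 21.34
0.589/0.243 = 2.424
0.8 × 0.599 = 0.4792
6.78/11 = 0.6164
R_total = 21.34 + 2.424 + 0.4792 + 0.6164 = 24.86 ft²·°F·h/BTU
Q = A·ΔT/R = 130 × (72.6 − (-17.8)) / 24.86 = 472.8 BTU/h

473 BTU/h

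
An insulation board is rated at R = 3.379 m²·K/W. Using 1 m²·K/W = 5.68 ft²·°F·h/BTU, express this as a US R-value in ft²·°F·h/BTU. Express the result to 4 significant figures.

R_US = 3.379 × 5.68 = 19.193

19.19 ft²·°F·h/BTU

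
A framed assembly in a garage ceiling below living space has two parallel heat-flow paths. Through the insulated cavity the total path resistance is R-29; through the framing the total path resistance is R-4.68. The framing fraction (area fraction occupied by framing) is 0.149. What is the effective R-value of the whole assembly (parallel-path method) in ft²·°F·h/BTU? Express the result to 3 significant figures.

16.3 ft²·°F·h/BTU

U_eff = 0.851/29 + 0.149/4.68 = 0.02934 + 0.03184 = 0.06118
R_eff = 1/U_eff = 16.34 ft²·°F·h/BTU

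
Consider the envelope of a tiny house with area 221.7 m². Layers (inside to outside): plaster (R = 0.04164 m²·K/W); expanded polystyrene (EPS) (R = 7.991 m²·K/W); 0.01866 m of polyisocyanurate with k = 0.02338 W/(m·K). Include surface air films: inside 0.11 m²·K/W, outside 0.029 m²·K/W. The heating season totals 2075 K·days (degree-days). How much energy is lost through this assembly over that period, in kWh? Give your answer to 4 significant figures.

0.01866/0.02338 = 0.79812
R_total = 0.11 + 0.04164 + 7.991 + 0.79812 + 0.029 = 8.9698 m²·K/W
E = A × HDD × 24 / R / 1000 = 221.7 × 2075 × 24 / 8.9698 / 1000 = 1230.9 kWh

1231 kWh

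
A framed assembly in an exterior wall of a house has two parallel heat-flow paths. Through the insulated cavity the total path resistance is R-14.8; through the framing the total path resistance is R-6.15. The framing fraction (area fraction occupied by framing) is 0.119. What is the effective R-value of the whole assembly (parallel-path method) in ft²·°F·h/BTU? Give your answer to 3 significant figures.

U_eff = 0.881/14.8 + 0.119/6.15 = 0.05953 + 0.01935 = 0.07888
R_eff = 1/U_eff = 12.68 ft²·°F·h/BTU

12.7 ft²·°F·h/BTU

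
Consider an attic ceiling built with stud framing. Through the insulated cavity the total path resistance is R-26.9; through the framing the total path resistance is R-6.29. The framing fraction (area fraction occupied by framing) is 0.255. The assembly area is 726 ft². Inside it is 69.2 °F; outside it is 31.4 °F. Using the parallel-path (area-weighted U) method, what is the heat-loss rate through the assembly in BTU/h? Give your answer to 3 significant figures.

1870 BTU/h

U_eff = 0.745/26.9 + 0.255/6.29 = 0.0277 + 0.04054 = 0.06824
R_eff = 1/U_eff = 14.66 ft²·°F·h/BTU
Q = 726 × (69.2 − 31.4) / 14.66 = 1873 BTU/h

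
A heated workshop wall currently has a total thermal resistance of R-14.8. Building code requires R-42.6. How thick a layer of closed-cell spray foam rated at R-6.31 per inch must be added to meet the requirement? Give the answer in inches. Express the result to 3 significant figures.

4.41 in

ΔR = 42.6 − 14.8 = 27.8 ft²·°F·h/BTU
L = ΔR / (R/in) = 27.8/6.31 = 4.406 in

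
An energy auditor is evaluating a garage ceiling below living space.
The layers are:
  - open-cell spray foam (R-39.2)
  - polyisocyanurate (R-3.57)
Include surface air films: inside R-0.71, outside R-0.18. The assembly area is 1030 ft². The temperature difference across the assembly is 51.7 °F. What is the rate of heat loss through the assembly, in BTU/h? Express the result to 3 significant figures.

R_total = 0.71 + 39.2 + 3.57 + 0.18 = 43.66 ft²·°F·h/BTU
Q = A·ΔT/R = 1030 × 51.7 / 43.66 = 1220 BTU/h

1220 BTU/h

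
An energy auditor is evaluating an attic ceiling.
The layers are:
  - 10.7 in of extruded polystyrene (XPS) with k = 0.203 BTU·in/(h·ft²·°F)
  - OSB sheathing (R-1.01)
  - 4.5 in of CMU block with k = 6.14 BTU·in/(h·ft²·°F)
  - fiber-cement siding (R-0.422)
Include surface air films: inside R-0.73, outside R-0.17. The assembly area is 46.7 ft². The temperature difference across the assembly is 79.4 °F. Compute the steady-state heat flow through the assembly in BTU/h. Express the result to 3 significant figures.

66.5 BTU/h

10.7/0.203 = 52.71
4.5/6.14 = 0.7329
R_total = 0.73 + 52.71 + 1.01 + 0.7329 + 0.422 + 0.17 = 55.77 ft²·°F·h/BTU
Q = A·ΔT/R = 46.7 × 79.4 / 55.77 = 66.48 BTU/h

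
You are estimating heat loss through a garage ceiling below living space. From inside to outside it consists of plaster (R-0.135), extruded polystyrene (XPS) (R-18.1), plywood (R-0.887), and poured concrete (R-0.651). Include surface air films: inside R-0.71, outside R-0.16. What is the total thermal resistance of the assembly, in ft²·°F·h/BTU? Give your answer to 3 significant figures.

R_total = 0.71 + 0.135 + 18.1 + 0.887 + 0.651 + 0.16 = 20.64 ft²·°F·h/BTU

20.6 ft²·°F·h/BTU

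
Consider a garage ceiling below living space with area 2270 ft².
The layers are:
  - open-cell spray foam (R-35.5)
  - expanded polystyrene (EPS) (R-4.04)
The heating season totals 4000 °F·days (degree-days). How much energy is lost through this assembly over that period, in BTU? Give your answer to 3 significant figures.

R_total = 35.5 + 4.04 = 39.54 ft²·°F·h/BTU
E = A × HDD × 24 / R = 2270 × 4000 × 24 / 39.54 = 5511000 BTU

5510000 BTU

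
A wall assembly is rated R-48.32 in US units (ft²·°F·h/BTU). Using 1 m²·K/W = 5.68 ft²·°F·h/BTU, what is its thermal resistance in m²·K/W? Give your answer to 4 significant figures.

R_SI = 48.32/5.68 = 8.507

8.507 m²·K/W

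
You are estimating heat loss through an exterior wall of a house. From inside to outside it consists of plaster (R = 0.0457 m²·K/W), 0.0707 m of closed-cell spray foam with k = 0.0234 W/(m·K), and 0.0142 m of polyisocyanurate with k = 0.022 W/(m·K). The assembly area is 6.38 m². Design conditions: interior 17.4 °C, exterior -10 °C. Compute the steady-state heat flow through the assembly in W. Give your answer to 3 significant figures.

47.1 W

0.0707/0.0234 = 3.021
0.0142/0.022 = 0.6455
R_total = 0.0457 + 3.021 + 0.6455 = 3.713 m²·K/W
Q = A·ΔT/R = 6.38 × (17.4 − (-10)) / 3.713 = 47.09 W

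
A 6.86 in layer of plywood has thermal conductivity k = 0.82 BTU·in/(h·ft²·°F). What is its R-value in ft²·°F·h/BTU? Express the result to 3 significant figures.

R = L/k = 6.86/0.82 = 8.366 ft²·°F·h/BTU

8.37 ft²·°F·h/BTU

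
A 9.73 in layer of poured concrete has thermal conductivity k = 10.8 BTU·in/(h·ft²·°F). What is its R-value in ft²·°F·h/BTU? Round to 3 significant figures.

R = L/k = 9.73/10.8 = 0.9009 ft²·°F·h/BTU

0.901 ft²·°F·h/BTU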